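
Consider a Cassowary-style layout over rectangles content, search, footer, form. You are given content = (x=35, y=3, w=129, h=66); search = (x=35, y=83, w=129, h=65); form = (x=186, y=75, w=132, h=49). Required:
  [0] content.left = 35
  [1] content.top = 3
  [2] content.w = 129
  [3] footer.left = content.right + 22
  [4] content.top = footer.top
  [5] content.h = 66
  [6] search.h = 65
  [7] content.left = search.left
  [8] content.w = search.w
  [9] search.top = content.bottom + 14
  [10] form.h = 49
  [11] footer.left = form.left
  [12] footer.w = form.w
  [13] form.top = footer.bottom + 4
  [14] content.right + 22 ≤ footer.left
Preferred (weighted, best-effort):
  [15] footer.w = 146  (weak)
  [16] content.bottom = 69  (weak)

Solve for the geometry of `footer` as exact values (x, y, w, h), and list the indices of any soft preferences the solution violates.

1. footer.x = 186  [footer.left = content.right + 22]
2. footer.y = 3  [content.top = footer.top]
3. footer.w = 132  [footer.w = form.w]
4. footer.h = 68  [form.top = footer.bottom + 4]

footer = (x=186, y=3, w=132, h=68)
violated soft preferences: 15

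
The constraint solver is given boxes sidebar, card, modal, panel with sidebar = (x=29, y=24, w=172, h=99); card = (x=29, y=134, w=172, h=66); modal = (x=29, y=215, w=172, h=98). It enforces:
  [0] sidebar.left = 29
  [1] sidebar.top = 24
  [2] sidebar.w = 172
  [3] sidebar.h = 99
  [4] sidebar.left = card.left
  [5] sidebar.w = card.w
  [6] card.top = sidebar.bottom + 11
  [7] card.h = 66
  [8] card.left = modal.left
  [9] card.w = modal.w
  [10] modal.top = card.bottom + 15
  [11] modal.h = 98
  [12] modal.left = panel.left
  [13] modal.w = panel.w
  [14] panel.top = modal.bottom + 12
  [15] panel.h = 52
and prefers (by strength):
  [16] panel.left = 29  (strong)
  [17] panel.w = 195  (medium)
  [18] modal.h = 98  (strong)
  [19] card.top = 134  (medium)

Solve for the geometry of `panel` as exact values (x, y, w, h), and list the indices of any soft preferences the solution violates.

panel = (x=29, y=325, w=172, h=52)
violated soft preferences: 17

1. panel.x = 29  [modal.left = panel.left]
2. panel.w = 172  [modal.w = panel.w]
3. panel.y = 325  [panel.top = modal.bottom + 12]
4. panel.h = 52  [panel.h = 52]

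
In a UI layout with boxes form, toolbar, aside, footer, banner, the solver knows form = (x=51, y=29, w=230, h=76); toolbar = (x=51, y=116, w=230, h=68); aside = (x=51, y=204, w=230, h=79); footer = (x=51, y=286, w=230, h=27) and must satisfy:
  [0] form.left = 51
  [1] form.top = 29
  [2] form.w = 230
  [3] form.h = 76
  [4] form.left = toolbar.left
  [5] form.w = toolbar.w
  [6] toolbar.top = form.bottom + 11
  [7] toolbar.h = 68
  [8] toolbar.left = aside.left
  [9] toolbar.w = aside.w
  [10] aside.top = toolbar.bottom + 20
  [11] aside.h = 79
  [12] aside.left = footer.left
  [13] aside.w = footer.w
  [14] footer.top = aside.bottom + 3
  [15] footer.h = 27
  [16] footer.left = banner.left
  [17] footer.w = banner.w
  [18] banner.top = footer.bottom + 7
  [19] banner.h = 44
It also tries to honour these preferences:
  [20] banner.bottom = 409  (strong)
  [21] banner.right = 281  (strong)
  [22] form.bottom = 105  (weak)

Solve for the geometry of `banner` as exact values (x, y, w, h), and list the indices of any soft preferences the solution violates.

1. banner.x = 51  [footer.left = banner.left]
2. banner.w = 230  [footer.w = banner.w]
3. banner.y = 320  [banner.top = footer.bottom + 7]
4. banner.h = 44  [banner.h = 44]

banner = (x=51, y=320, w=230, h=44)
violated soft preferences: 20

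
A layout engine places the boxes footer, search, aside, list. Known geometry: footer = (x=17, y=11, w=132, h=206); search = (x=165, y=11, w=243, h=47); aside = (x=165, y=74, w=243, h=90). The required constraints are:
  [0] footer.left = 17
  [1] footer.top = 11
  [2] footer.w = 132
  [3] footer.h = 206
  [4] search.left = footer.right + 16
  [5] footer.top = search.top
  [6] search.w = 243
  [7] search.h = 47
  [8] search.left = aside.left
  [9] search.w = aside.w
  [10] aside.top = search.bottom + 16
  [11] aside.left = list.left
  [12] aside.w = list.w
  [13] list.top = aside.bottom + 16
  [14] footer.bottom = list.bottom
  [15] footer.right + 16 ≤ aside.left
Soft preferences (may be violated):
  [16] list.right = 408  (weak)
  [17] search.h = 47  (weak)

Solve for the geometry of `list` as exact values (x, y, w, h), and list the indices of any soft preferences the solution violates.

1. list.x = 165  [aside.left = list.left]
2. list.w = 243  [aside.w = list.w]
3. list.y = 180  [list.top = aside.bottom + 16]
4. list.h = 37  [footer.bottom = list.bottom]

list = (x=165, y=180, w=243, h=37)
violated soft preferences: none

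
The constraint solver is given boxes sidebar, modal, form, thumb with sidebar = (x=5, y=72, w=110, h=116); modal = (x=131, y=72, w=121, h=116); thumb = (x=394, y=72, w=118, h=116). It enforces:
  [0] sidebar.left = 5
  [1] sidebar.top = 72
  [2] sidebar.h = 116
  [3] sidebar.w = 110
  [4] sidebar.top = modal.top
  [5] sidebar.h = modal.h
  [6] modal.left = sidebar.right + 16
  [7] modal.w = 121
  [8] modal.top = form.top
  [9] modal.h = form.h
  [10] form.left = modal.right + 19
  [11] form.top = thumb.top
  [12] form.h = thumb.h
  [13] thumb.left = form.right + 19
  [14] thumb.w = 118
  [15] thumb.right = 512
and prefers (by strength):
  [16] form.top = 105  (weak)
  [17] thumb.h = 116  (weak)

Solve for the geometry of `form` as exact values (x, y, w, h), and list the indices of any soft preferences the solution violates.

1. form.y = 72  [modal.top = form.top]
2. form.h = 116  [modal.h = form.h]
3. form.x = 271  [form.left = modal.right + 19]
4. form.w = 104  [thumb.left = form.right + 19]

form = (x=271, y=72, w=104, h=116)
violated soft preferences: 16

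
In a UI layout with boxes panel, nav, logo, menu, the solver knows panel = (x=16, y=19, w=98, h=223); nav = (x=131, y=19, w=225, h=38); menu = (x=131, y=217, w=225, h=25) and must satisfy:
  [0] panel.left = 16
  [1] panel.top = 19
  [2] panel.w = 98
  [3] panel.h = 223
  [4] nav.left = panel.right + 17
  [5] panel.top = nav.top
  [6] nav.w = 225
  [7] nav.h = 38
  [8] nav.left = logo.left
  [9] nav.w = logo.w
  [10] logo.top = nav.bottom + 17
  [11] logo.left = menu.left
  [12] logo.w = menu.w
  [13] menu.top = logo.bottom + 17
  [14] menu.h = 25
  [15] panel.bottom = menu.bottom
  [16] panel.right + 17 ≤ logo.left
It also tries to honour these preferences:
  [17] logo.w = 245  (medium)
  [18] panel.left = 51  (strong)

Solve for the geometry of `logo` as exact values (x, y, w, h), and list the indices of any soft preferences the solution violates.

logo = (x=131, y=74, w=225, h=126)
violated soft preferences: 17, 18

1. logo.x = 131  [nav.left = logo.left]
2. logo.w = 225  [nav.w = logo.w]
3. logo.y = 74  [logo.top = nav.bottom + 17]
4. logo.h = 126  [menu.top = logo.bottom + 17]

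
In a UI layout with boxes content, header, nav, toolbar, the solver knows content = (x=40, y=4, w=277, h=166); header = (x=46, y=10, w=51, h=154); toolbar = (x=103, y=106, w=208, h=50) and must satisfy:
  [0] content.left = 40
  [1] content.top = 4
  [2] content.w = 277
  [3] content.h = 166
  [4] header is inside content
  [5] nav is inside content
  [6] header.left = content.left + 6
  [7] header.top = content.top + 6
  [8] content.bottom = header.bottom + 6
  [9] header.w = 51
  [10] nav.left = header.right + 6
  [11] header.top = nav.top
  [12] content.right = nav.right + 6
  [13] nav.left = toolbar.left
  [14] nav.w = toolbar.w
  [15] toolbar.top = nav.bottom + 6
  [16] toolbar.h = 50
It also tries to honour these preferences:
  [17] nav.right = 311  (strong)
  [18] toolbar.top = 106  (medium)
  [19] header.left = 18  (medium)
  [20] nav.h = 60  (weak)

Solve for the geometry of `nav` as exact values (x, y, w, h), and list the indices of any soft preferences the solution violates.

nav = (x=103, y=10, w=208, h=90)
violated soft preferences: 19, 20

1. nav.x = 103  [nav.left = header.right + 6]
2. nav.y = 10  [header.top = nav.top]
3. nav.w = 208  [content.right = nav.right + 6]
4. nav.h = 90  [toolbar.top = nav.bottom + 6]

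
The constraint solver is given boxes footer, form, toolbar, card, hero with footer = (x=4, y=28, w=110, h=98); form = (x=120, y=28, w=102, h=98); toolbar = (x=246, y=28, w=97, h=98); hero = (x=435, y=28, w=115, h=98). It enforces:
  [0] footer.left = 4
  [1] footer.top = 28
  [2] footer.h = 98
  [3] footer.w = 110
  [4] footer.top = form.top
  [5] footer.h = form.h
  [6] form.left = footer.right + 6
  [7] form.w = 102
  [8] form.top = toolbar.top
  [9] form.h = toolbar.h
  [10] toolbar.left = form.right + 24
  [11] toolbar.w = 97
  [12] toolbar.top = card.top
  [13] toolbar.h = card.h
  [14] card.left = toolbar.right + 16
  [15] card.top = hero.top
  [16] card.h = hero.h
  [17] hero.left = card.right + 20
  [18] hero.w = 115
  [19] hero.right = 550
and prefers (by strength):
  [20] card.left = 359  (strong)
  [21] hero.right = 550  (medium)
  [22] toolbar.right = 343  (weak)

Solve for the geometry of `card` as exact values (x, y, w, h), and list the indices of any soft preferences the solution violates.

1. card.y = 28  [toolbar.top = card.top]
2. card.h = 98  [toolbar.h = card.h]
3. card.x = 359  [card.left = toolbar.right + 16]
4. card.w = 56  [hero.left = card.right + 20]

card = (x=359, y=28, w=56, h=98)
violated soft preferences: none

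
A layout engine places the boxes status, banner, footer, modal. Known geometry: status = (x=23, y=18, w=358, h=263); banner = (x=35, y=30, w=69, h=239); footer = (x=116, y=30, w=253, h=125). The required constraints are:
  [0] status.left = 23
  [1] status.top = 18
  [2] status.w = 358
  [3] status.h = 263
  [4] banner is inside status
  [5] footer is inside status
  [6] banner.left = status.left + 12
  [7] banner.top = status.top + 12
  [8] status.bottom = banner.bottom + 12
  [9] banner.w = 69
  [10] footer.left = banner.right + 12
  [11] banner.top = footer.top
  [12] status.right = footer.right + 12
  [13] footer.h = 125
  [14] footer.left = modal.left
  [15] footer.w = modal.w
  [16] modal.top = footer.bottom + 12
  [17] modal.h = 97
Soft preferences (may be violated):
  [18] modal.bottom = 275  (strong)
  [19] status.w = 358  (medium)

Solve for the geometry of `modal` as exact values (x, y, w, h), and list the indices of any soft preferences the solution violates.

modal = (x=116, y=167, w=253, h=97)
violated soft preferences: 18

1. modal.x = 116  [footer.left = modal.left]
2. modal.w = 253  [footer.w = modal.w]
3. modal.y = 167  [modal.top = footer.bottom + 12]
4. modal.h = 97  [modal.h = 97]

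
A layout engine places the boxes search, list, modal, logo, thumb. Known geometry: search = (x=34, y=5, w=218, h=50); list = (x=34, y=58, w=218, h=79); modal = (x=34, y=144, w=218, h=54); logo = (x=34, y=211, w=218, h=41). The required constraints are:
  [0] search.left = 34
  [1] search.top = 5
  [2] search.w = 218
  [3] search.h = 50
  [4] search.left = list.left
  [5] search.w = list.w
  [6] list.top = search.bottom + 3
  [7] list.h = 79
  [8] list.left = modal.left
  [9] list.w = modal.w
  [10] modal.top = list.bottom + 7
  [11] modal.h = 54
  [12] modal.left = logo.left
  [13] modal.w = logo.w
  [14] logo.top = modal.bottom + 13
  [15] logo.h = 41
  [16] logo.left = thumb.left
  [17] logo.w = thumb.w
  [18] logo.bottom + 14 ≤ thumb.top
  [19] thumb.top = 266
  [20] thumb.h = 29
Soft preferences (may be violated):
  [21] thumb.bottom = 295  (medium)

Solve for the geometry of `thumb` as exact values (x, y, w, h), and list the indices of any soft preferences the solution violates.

thumb = (x=34, y=266, w=218, h=29)
violated soft preferences: none

1. thumb.x = 34  [logo.left = thumb.left]
2. thumb.w = 218  [logo.w = thumb.w]
3. thumb.y = 266  [thumb.top = 266]
4. thumb.h = 29  [thumb.h = 29]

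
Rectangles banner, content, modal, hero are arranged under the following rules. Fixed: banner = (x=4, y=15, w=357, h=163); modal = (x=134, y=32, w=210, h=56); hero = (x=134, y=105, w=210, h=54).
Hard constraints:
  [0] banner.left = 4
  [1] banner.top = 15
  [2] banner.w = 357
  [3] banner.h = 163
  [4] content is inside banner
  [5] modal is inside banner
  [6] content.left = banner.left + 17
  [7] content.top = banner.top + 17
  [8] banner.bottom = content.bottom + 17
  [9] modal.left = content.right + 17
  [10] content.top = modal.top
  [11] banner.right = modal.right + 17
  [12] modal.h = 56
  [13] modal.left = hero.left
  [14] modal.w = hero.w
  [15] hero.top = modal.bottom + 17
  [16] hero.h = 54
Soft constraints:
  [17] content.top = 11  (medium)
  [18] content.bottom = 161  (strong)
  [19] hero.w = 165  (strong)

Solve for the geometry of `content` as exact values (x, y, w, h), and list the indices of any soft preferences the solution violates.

1. content.x = 21  [content.left = banner.left + 17]
2. content.y = 32  [content.top = banner.top + 17]
3. content.h = 129  [banner.bottom = content.bottom + 17]
4. content.w = 96  [modal.left = content.right + 17]

content = (x=21, y=32, w=96, h=129)
violated soft preferences: 17, 19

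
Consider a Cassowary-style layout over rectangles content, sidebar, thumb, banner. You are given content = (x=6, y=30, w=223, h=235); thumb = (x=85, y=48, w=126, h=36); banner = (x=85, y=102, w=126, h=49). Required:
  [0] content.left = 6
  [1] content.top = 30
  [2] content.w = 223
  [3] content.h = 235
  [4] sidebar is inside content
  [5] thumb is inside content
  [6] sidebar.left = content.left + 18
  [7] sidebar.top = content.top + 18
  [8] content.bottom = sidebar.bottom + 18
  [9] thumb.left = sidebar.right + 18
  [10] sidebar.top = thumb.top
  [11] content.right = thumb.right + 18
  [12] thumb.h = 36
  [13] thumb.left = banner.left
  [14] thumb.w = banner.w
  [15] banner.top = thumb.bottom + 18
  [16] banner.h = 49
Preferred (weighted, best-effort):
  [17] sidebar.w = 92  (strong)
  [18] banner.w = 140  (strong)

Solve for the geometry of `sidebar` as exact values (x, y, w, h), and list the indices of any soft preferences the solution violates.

1. sidebar.x = 24  [sidebar.left = content.left + 18]
2. sidebar.y = 48  [sidebar.top = content.top + 18]
3. sidebar.h = 199  [content.bottom = sidebar.bottom + 18]
4. sidebar.w = 43  [thumb.left = sidebar.right + 18]

sidebar = (x=24, y=48, w=43, h=199)
violated soft preferences: 17, 18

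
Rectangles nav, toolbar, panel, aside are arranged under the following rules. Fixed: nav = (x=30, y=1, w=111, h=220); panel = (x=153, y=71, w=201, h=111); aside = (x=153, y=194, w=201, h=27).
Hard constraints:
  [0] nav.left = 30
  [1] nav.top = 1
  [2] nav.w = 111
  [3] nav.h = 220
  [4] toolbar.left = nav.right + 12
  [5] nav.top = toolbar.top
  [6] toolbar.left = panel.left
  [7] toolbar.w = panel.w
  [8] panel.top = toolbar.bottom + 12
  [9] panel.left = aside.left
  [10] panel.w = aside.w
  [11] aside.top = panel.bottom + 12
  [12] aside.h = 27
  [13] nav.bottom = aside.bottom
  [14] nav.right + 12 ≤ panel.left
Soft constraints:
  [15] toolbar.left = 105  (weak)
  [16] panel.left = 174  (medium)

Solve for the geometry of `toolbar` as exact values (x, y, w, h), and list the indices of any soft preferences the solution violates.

toolbar = (x=153, y=1, w=201, h=58)
violated soft preferences: 15, 16

1. toolbar.x = 153  [toolbar.left = nav.right + 12]
2. toolbar.y = 1  [nav.top = toolbar.top]
3. toolbar.w = 201  [toolbar.w = panel.w]
4. toolbar.h = 58  [panel.top = toolbar.bottom + 12]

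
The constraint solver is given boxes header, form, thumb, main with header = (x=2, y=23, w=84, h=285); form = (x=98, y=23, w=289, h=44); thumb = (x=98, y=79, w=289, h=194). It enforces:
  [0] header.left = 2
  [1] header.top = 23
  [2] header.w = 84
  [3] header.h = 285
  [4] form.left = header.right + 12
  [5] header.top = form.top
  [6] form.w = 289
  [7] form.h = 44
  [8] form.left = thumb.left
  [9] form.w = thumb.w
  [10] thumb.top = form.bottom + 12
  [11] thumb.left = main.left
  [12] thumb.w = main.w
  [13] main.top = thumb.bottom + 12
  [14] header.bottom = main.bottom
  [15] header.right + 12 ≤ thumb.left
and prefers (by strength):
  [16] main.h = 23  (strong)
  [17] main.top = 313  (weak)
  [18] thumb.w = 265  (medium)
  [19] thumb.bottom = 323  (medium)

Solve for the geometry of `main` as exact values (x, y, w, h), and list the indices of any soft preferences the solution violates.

1. main.x = 98  [thumb.left = main.left]
2. main.w = 289  [thumb.w = main.w]
3. main.y = 285  [main.top = thumb.bottom + 12]
4. main.h = 23  [header.bottom = main.bottom]

main = (x=98, y=285, w=289, h=23)
violated soft preferences: 17, 18, 19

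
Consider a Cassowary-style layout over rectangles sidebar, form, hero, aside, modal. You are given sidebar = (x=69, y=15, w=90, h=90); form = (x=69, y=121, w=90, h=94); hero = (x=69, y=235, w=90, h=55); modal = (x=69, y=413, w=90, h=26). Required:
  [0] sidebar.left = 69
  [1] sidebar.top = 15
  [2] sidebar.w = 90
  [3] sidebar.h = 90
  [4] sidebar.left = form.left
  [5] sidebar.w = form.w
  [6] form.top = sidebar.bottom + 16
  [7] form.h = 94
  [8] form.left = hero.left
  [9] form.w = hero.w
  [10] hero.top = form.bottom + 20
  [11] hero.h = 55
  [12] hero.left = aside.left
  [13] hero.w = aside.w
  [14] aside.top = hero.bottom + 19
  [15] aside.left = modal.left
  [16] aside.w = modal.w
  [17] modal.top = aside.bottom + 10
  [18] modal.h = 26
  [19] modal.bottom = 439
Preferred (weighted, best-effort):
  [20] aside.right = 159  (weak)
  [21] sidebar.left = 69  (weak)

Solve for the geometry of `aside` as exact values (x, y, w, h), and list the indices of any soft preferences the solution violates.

aside = (x=69, y=309, w=90, h=94)
violated soft preferences: none

1. aside.x = 69  [hero.left = aside.left]
2. aside.w = 90  [hero.w = aside.w]
3. aside.y = 309  [aside.top = hero.bottom + 19]
4. aside.h = 94  [modal.top = aside.bottom + 10]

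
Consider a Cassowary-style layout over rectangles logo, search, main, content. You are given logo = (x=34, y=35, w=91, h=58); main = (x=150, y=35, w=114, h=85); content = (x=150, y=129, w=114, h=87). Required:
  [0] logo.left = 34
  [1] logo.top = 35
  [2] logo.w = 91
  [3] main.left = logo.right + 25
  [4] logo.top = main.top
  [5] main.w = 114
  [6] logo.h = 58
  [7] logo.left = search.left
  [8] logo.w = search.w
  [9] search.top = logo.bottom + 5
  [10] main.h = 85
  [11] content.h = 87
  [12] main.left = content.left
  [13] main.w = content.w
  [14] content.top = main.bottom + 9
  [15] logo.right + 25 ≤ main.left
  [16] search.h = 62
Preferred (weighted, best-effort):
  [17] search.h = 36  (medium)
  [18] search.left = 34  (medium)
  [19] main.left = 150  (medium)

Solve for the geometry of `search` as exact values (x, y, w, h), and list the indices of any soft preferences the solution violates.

search = (x=34, y=98, w=91, h=62)
violated soft preferences: 17

1. search.x = 34  [logo.left = search.left]
2. search.w = 91  [logo.w = search.w]
3. search.y = 98  [search.top = logo.bottom + 5]
4. search.h = 62  [search.h = 62]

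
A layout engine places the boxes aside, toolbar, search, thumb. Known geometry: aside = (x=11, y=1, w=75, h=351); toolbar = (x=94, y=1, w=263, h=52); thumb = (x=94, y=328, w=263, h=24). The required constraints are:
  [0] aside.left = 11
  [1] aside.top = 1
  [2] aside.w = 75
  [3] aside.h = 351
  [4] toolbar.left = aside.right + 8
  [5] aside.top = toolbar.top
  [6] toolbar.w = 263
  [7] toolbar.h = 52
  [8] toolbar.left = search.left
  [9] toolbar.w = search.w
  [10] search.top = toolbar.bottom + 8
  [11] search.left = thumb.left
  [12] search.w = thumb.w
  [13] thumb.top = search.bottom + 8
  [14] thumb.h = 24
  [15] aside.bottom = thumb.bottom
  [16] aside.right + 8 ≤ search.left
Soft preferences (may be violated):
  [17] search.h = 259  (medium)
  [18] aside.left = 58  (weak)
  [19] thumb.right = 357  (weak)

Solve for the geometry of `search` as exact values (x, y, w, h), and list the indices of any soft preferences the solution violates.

1. search.x = 94  [toolbar.left = search.left]
2. search.w = 263  [toolbar.w = search.w]
3. search.y = 61  [search.top = toolbar.bottom + 8]
4. search.h = 259  [thumb.top = search.bottom + 8]

search = (x=94, y=61, w=263, h=259)
violated soft preferences: 18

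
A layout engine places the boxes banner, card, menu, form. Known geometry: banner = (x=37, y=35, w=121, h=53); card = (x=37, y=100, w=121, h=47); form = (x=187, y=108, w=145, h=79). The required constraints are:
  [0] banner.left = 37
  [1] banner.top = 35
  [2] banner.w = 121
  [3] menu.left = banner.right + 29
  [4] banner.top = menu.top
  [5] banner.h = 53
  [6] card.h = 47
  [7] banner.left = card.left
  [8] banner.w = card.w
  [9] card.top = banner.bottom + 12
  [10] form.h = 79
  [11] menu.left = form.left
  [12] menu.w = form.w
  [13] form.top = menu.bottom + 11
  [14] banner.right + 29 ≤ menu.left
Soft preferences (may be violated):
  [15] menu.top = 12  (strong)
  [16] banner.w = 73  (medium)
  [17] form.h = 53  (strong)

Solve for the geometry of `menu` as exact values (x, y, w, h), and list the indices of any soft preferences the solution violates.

menu = (x=187, y=35, w=145, h=62)
violated soft preferences: 15, 16, 17

1. menu.x = 187  [menu.left = banner.right + 29]
2. menu.y = 35  [banner.top = menu.top]
3. menu.w = 145  [menu.w = form.w]
4. menu.h = 62  [form.top = menu.bottom + 11]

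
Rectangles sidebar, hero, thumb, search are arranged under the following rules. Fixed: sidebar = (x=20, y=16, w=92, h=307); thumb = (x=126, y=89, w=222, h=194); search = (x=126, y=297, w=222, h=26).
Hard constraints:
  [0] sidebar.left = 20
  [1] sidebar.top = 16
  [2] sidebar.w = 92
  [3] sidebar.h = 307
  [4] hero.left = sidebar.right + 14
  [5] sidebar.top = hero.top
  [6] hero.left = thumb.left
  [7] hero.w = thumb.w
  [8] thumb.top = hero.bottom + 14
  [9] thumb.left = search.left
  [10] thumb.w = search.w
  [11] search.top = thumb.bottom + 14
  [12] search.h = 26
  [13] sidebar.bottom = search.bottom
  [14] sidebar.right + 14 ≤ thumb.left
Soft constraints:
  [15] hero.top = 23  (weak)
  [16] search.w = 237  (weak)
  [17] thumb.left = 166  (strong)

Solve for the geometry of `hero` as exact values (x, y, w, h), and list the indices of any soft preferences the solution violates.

hero = (x=126, y=16, w=222, h=59)
violated soft preferences: 15, 16, 17

1. hero.x = 126  [hero.left = sidebar.right + 14]
2. hero.y = 16  [sidebar.top = hero.top]
3. hero.w = 222  [hero.w = thumb.w]
4. hero.h = 59  [thumb.top = hero.bottom + 14]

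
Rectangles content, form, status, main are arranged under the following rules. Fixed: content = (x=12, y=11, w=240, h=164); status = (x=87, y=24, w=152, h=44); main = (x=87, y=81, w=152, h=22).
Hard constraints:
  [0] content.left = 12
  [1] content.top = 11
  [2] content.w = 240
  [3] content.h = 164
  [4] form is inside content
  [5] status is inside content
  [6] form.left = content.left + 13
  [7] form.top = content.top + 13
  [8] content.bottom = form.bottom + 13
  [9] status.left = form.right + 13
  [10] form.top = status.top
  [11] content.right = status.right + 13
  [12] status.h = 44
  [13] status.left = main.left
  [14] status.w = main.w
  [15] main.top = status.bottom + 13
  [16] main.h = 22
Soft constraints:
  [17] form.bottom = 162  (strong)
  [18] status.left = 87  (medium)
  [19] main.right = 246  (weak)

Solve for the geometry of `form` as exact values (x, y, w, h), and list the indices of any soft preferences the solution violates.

1. form.x = 25  [form.left = content.left + 13]
2. form.y = 24  [form.top = content.top + 13]
3. form.h = 138  [content.bottom = form.bottom + 13]
4. form.w = 49  [status.left = form.right + 13]

form = (x=25, y=24, w=49, h=138)
violated soft preferences: 19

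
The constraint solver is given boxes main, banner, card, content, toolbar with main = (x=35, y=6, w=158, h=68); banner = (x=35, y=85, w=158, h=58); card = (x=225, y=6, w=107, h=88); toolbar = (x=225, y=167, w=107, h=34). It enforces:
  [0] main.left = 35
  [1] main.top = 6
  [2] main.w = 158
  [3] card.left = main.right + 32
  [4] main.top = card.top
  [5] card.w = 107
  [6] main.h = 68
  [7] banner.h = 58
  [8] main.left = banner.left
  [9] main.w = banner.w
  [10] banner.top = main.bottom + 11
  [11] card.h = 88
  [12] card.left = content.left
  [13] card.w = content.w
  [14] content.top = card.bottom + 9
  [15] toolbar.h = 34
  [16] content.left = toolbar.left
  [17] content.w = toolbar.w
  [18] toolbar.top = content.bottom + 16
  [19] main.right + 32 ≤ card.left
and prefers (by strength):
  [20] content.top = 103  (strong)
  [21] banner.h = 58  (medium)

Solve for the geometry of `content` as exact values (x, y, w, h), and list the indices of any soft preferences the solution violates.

1. content.x = 225  [card.left = content.left]
2. content.w = 107  [card.w = content.w]
3. content.y = 103  [content.top = card.bottom + 9]
4. content.h = 48  [toolbar.top = content.bottom + 16]

content = (x=225, y=103, w=107, h=48)
violated soft preferences: none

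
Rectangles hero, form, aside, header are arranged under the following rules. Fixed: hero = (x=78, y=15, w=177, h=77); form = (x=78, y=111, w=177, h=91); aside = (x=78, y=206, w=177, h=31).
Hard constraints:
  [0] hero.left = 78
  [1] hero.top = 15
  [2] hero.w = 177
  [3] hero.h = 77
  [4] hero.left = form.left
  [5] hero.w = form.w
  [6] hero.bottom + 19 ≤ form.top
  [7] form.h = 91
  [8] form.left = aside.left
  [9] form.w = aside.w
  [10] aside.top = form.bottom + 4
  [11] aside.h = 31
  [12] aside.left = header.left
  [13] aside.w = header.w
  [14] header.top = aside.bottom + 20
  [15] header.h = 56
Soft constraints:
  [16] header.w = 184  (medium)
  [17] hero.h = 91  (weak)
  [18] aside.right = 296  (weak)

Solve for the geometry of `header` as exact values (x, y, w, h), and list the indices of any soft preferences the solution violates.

1. header.x = 78  [aside.left = header.left]
2. header.w = 177  [aside.w = header.w]
3. header.y = 257  [header.top = aside.bottom + 20]
4. header.h = 56  [header.h = 56]

header = (x=78, y=257, w=177, h=56)
violated soft preferences: 16, 17, 18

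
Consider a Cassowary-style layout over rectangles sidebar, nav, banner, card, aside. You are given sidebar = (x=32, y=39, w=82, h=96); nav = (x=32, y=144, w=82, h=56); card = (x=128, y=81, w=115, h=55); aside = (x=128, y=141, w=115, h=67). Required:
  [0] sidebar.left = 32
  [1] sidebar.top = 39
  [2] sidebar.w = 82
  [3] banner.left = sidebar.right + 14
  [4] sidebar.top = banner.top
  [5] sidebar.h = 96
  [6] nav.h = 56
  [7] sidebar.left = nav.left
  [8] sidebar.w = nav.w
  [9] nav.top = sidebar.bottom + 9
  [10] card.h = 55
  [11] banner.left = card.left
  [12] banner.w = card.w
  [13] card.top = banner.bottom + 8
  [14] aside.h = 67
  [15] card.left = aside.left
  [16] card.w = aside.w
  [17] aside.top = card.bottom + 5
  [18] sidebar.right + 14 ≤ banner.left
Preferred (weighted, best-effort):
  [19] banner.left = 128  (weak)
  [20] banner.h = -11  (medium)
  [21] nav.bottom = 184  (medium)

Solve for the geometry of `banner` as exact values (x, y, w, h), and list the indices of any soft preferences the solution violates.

1. banner.x = 128  [banner.left = sidebar.right + 14]
2. banner.y = 39  [sidebar.top = banner.top]
3. banner.w = 115  [banner.w = card.w]
4. banner.h = 34  [card.top = banner.bottom + 8]

banner = (x=128, y=39, w=115, h=34)
violated soft preferences: 20, 21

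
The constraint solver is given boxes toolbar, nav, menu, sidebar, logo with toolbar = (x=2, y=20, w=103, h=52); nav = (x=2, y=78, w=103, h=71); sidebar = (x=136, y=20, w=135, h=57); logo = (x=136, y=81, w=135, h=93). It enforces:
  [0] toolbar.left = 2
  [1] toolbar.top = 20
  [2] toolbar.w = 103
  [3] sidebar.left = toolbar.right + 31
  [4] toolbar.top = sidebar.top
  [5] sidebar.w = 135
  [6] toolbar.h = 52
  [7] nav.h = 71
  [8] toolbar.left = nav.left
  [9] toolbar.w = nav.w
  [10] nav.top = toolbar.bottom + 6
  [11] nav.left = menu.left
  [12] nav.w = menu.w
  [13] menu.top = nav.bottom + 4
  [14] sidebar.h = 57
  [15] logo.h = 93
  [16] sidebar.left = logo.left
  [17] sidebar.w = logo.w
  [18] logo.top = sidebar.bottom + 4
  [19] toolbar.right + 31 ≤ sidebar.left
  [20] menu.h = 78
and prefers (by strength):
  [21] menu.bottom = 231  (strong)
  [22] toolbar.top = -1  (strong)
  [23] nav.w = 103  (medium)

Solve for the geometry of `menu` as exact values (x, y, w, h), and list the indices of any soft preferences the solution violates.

menu = (x=2, y=153, w=103, h=78)
violated soft preferences: 22

1. menu.x = 2  [nav.left = menu.left]
2. menu.w = 103  [nav.w = menu.w]
3. menu.y = 153  [menu.top = nav.bottom + 4]
4. menu.h = 78  [menu.h = 78]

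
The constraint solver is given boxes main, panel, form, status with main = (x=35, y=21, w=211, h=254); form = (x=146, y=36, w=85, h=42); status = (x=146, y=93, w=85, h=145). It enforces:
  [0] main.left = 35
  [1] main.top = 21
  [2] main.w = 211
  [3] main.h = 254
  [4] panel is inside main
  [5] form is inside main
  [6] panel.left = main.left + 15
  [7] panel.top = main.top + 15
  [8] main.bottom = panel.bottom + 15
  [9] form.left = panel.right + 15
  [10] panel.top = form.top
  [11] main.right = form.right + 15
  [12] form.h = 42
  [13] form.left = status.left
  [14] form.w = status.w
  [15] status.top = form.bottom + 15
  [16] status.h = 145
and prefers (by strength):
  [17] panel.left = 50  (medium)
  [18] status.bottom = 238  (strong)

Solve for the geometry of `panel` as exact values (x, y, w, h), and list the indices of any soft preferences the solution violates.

panel = (x=50, y=36, w=81, h=224)
violated soft preferences: none

1. panel.x = 50  [panel.left = main.left + 15]
2. panel.y = 36  [panel.top = main.top + 15]
3. panel.h = 224  [main.bottom = panel.bottom + 15]
4. panel.w = 81  [form.left = panel.right + 15]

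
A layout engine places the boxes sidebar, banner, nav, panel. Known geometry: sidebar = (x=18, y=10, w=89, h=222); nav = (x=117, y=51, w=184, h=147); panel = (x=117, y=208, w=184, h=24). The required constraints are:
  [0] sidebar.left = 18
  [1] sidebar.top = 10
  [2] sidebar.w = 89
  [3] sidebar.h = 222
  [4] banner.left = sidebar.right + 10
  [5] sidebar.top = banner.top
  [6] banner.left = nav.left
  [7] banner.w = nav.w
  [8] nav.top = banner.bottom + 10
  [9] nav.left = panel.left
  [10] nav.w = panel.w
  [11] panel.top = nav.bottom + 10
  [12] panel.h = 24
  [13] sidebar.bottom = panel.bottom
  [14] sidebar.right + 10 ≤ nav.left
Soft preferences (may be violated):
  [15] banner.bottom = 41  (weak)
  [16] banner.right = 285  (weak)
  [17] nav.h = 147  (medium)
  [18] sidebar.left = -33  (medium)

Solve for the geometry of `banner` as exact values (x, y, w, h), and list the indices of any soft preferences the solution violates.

1. banner.x = 117  [banner.left = sidebar.right + 10]
2. banner.y = 10  [sidebar.top = banner.top]
3. banner.w = 184  [banner.w = nav.w]
4. banner.h = 31  [nav.top = banner.bottom + 10]

banner = (x=117, y=10, w=184, h=31)
violated soft preferences: 16, 18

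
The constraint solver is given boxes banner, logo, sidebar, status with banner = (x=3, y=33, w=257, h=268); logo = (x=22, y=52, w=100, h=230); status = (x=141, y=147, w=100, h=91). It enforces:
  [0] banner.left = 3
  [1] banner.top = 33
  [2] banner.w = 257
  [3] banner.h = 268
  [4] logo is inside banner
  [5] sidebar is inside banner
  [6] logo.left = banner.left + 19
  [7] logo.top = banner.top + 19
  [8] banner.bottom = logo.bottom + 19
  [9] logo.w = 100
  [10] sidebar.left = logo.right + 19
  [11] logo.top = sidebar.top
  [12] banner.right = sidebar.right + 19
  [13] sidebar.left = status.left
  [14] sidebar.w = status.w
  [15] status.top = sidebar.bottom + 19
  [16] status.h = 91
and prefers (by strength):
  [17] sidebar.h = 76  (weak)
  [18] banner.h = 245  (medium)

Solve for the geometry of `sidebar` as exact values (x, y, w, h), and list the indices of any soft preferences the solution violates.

sidebar = (x=141, y=52, w=100, h=76)
violated soft preferences: 18

1. sidebar.x = 141  [sidebar.left = logo.right + 19]
2. sidebar.y = 52  [logo.top = sidebar.top]
3. sidebar.w = 100  [banner.right = sidebar.right + 19]
4. sidebar.h = 76  [status.top = sidebar.bottom + 19]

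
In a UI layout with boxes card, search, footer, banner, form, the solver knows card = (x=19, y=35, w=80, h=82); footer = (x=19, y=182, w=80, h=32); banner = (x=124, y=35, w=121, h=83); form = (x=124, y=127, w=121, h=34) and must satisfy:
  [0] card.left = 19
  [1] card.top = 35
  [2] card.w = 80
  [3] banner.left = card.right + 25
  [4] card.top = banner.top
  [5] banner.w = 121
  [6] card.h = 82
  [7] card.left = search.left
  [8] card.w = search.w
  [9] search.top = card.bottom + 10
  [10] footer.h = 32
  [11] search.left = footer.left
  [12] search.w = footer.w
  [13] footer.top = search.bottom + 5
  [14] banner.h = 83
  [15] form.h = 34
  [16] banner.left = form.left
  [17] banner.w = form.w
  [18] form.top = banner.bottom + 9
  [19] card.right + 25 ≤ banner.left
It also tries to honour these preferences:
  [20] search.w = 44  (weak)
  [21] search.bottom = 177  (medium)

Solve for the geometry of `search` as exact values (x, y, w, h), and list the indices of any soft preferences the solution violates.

search = (x=19, y=127, w=80, h=50)
violated soft preferences: 20

1. search.x = 19  [card.left = search.left]
2. search.w = 80  [card.w = search.w]
3. search.y = 127  [search.top = card.bottom + 10]
4. search.h = 50  [footer.top = search.bottom + 5]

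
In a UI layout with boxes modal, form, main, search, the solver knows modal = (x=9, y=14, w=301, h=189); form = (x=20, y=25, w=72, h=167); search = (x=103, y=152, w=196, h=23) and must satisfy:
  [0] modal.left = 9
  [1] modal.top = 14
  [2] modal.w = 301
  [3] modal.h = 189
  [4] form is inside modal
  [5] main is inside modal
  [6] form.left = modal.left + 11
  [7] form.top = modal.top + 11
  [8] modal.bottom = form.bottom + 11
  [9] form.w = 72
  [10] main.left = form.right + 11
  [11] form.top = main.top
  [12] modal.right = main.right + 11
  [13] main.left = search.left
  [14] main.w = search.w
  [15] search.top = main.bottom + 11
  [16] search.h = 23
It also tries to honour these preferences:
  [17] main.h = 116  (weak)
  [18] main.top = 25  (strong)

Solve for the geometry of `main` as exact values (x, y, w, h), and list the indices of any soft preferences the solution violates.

main = (x=103, y=25, w=196, h=116)
violated soft preferences: none

1. main.x = 103  [main.left = form.right + 11]
2. main.y = 25  [form.top = main.top]
3. main.w = 196  [modal.right = main.right + 11]
4. main.h = 116  [search.top = main.bottom + 11]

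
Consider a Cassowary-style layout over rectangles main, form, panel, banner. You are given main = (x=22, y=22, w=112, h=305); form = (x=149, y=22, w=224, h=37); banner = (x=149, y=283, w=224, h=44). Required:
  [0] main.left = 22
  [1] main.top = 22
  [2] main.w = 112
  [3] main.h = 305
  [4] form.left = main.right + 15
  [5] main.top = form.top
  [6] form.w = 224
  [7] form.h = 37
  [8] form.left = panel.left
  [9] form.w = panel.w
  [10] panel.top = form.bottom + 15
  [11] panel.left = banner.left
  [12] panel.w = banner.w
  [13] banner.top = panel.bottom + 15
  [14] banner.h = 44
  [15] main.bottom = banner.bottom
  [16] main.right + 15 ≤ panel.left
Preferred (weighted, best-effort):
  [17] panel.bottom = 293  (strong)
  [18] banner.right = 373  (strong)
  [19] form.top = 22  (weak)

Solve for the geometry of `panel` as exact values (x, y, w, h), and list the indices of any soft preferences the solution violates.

1. panel.x = 149  [form.left = panel.left]
2. panel.w = 224  [form.w = panel.w]
3. panel.y = 74  [panel.top = form.bottom + 15]
4. panel.h = 194  [banner.top = panel.bottom + 15]

panel = (x=149, y=74, w=224, h=194)
violated soft preferences: 17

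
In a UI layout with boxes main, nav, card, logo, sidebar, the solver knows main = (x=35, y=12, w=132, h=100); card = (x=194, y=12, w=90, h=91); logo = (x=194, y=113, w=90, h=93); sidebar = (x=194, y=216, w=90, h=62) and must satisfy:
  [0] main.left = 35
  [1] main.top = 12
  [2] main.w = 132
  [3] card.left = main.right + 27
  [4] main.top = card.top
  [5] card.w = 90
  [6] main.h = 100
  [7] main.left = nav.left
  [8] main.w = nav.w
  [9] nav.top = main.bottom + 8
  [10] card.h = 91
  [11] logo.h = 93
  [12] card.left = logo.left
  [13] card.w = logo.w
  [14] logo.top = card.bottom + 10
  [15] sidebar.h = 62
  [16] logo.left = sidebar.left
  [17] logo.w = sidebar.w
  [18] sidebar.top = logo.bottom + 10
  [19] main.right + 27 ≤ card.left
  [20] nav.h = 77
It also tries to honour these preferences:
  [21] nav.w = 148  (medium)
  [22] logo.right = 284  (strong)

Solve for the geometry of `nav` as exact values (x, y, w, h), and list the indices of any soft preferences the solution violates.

1. nav.x = 35  [main.left = nav.left]
2. nav.w = 132  [main.w = nav.w]
3. nav.y = 120  [nav.top = main.bottom + 8]
4. nav.h = 77  [nav.h = 77]

nav = (x=35, y=120, w=132, h=77)
violated soft preferences: 21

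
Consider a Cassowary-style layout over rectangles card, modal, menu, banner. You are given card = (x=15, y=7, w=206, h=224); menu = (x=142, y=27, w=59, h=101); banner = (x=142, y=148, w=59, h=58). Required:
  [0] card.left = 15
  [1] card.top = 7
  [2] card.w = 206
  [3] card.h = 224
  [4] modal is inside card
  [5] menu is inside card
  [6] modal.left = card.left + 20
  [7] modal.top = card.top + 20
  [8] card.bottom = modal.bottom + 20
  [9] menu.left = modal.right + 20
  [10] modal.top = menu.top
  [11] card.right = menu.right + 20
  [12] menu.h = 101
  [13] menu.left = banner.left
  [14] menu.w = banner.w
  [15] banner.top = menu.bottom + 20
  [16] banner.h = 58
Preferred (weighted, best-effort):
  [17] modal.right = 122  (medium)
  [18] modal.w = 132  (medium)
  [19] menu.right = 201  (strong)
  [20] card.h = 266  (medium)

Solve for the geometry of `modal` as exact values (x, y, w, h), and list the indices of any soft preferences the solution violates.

1. modal.x = 35  [modal.left = card.left + 20]
2. modal.y = 27  [modal.top = card.top + 20]
3. modal.h = 184  [card.bottom = modal.bottom + 20]
4. modal.w = 87  [menu.left = modal.right + 20]

modal = (x=35, y=27, w=87, h=184)
violated soft preferences: 18, 20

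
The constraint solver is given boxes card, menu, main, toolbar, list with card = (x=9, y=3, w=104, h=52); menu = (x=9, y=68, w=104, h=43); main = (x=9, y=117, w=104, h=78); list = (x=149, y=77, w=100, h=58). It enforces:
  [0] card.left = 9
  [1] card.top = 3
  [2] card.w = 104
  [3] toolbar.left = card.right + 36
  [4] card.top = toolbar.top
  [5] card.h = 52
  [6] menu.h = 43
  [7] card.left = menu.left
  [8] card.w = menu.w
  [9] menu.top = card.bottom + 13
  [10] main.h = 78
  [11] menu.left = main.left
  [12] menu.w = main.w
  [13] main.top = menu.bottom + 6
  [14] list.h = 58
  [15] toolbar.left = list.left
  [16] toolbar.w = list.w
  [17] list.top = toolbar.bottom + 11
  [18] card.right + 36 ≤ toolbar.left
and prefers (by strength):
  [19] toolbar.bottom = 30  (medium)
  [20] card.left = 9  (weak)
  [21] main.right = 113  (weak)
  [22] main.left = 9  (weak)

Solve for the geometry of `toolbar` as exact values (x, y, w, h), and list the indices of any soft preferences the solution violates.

toolbar = (x=149, y=3, w=100, h=63)
violated soft preferences: 19

1. toolbar.x = 149  [toolbar.left = card.right + 36]
2. toolbar.y = 3  [card.top = toolbar.top]
3. toolbar.w = 100  [toolbar.w = list.w]
4. toolbar.h = 63  [list.top = toolbar.bottom + 11]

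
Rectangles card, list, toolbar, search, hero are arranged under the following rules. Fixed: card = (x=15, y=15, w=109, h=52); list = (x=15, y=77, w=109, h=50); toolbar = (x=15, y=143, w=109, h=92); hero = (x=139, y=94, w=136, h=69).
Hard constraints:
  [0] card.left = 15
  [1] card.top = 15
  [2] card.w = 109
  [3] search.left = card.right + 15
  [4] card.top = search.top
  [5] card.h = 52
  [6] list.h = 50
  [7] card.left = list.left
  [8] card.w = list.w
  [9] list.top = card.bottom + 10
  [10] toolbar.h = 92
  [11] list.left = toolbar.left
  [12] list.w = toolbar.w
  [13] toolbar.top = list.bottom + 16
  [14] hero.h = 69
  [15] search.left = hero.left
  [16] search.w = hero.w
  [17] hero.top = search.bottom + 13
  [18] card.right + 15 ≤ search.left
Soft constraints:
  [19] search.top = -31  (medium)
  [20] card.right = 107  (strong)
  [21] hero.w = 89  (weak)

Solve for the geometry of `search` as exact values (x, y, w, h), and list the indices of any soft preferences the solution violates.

search = (x=139, y=15, w=136, h=66)
violated soft preferences: 19, 20, 21

1. search.x = 139  [search.left = card.right + 15]
2. search.y = 15  [card.top = search.top]
3. search.w = 136  [search.w = hero.w]
4. search.h = 66  [hero.top = search.bottom + 13]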